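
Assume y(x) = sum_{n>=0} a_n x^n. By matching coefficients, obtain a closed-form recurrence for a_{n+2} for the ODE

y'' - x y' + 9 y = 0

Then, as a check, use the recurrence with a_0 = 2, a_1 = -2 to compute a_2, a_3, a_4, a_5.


Substitute y = sum_n a_n x^n.
y''(x) has coefficient (n+2)(n+1) a_{n+2} at x^n;
-x y'(x) has coefficient -n a_n at x^n (shift);
9 y(x) has coefficient 9 a_n at x^n.
Matching x^n: (n+2)(n+1) a_{n+2} + (-n + 9) a_n = 0.
Thus a_{n+2} = (n - 9) / ((n+1)(n+2)) * a_n.

Check with a_0 = 2, a_1 = -2 (apply the recurrence for n = 0, 1, 2, 3): a_0 = 2, a_1 = -2, a_2 = -9, a_3 = 8/3, a_4 = 21/4, a_5 = -4/5.

a_(n+2) = (n - 9) / ((n+1)(n+2)) * a_n; check: a_0 = 2, a_1 = -2, a_2 = -9, a_3 = 8/3, a_4 = 21/4, a_5 = -4/5


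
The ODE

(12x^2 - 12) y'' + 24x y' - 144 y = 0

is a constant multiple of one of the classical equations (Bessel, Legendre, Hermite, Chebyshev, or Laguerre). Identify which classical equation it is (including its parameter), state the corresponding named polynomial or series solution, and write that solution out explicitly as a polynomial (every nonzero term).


All three coefficients share the factor -12; dividing through by -12 gives  (1 - x^2) y'' - 2x y' + 12 y = 0.
This matches the Legendre equation (1 - x^2) y'' - 2x y' + n(n+1) y = 0 (note the -2x y' term) with n(n+1) = 12, so n = 3; the polynomial solution is P_3(x).
With y = sum_k a_k x^k, matching x^k gives (k+2)(k+1) a_{k+2} = [k(k+1) - n(n+1)] a_k = (k - 3)(k + 4) a_k. The right side vanishes at k = 3, so the series with the parity of 3 terminates at degree 3.
Standard normalization (P_n(1) = 1): leading coefficient (2n)!/(2^n (n!)^2) = 720/(8*36) = 5/2, so a_3 = 5/2. Work downward with a_k = (k+1)(k+2) a_{k+2} / ((k - 3)(k + 4)):
  a_1 = (2)(3)(5/2) / ((1 - 3)(1 + 4)) = 15/(-10) = -3/2
Hence P_3(x) = 5 x^3/2 - 3 x/2.

P_3(x); series = 5 x^3/2 - 3 x/2


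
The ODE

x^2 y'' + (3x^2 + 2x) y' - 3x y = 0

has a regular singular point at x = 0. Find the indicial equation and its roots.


Divide by x^2 to reach normal form y'' + P_1(x) y' + P_2(x) y = 0 with P_1(x) = 3 + 2/x and P_2(x) = -3/x.
x = 0 is a singular point because the y'-coefficient 3 + 2/x has a pole at x = 0 and the y-coefficient -3/x has a pole at x = 0.
It is a regular singular point because x P_1(x) = p(x) = 3x + 2 and x^2 P_2(x) = q(x) = -3x are polynomials, hence analytic at x = 0.
p(0) = 2,  q(0) = 0.
Indicial equation: r(r-1) + p(0) r + q(0) = 0, i.e. r^2 + (p(0) - 1) r + q(0) = 0, i.e. r^2 + 1 r = 0.
Discriminant: (1)^2 - 4(0) = 1, so r = (-1 ± 1)/2.
Solving: r_1 = 0, r_2 = -1.

indicial: r^2 + 1 r = 0; roots r_1 = 0, r_2 = -1


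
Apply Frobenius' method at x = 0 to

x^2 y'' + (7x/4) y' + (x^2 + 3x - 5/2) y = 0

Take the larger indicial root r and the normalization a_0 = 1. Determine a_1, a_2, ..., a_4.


Write in Frobenius form y'' + (p(x)/x) y' + (q(x)/x^2) y = 0:
  p(x) = 7/4,  q(x) = x^2 + 3x - 5/2.
Indicial equation: r(r-1) + (7/4) r + (-5/2) = 0 -> roots r_1 = 5/4, r_2 = -2.
Take r = r_1 = 5/4. Let y(x) = x^r sum_{n>=0} a_n x^n with a_0 = 1.
Substitute y = x^r sum a_n x^n and match x^{r+n}. The recurrence is
  D(n) a_n + 3 a_{n-1} + 1 a_{n-2} = 0,  where D(n) = (r+n)(r+n-1) + (7/4)(r+n) + (-5/2).
  a_n = [-3 a_{n-1} - 1 a_{n-2}] / D(n).
Since the indicial polynomial factors as (r - r_1)(r - r_2), D(n) = (r_1 + n - r_1)(r_1 + n - r_2) = n(n + 13/4).
Evaluating step by step (a_0 = 1):
  n = 1: D(1) = 1(1 + 13/4) = 17/4; numerator = -3(1) = -3; a_1 = (-3)/(17/4) = -12/17
  n = 2: D(2) = 2(2 + 13/4) = 21/2; numerator = -3(-12/17) - 1(1) = 19/17; a_2 = (19/17)/(21/2) = 38/357
  n = 3: D(3) = 3(3 + 13/4) = 75/4; numerator = -3(38/357) - 1(-12/17) = 46/119; a_3 = (46/119)/(75/4) = 184/8925
  n = 4: D(4) = 4(4 + 13/4) = 29; numerator = -3(184/8925) - 1(38/357) = -1502/8925; a_4 = (-1502/8925)/(29) = -1502/258825

r = 5/4; a_0 = 1; a_1 = -12/17; a_2 = 38/357; a_3 = 184/8925; a_4 = -1502/258825


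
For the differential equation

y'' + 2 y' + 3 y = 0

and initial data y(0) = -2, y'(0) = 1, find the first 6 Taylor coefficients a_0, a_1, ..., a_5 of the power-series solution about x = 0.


Ansatz: y(x) = sum_{n>=0} a_n x^n, so y'(x) = sum_{n>=1} n a_n x^(n-1) and y''(x) = sum_{n>=2} n(n-1) a_n x^(n-2).
Substitute into P(x) y'' + Q(x) y' + R(x) y = 0 with P(x) = 1, Q(x) = 2, R(x) = 3, and match powers of x.
Initial conditions: a_0 = -2, a_1 = 1.
Setting the coefficient of each power of x to zero and solving order by order (substituting the coefficients already found):
  x^0: 2 a_2 + 2 a_1 + 3 a_0 = 0  ->  2 a_2 = -2 a_1 - 3 a_0 = 4  ->  a_2 = 2
  x^1: 6 a_3 + 4 a_2 + 3 a_1 = 0  ->  6 a_3 = -4 a_2 - 3 a_1 = -11  ->  a_3 = -11/6
  x^2: 12 a_4 + 6 a_3 + 3 a_2 = 0  ->  12 a_4 = -6 a_3 - 3 a_2 = 5  ->  a_4 = 5/12
  x^3: 20 a_5 + 8 a_4 + 3 a_3 = 0  ->  20 a_5 = -8 a_4 - 3 a_3 = 13/6  ->  a_5 = 13/120
Truncated series: y(x) = -2 + x + 2 x^2 - (11/6) x^3 + (5/12) x^4 + (13/120) x^5 + O(x^6).

a_0 = -2; a_1 = 1; a_2 = 2; a_3 = -11/6; a_4 = 5/12; a_5 = 13/120


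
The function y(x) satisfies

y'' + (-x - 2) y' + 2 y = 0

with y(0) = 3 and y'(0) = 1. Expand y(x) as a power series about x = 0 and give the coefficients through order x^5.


Ansatz: y(x) = sum_{n>=0} a_n x^n, so y'(x) = sum_{n>=1} n a_n x^(n-1) and y''(x) = sum_{n>=2} n(n-1) a_n x^(n-2).
Substitute into P(x) y'' + Q(x) y' + R(x) y = 0 with P(x) = 1, Q(x) = -x - 2, R(x) = 2, and match powers of x.
Initial conditions: a_0 = 3, a_1 = 1.
Setting the coefficient of each power of x to zero and solving order by order (substituting the coefficients already found):
  x^0: 2 a_2 - 2 a_1 + 2 a_0 = 0  ->  2 a_2 = 2 a_1 - 2 a_0 = -4  ->  a_2 = -2
  x^1: 6 a_3 - 4 a_2 + a_1 = 0  ->  6 a_3 = 4 a_2 - a_1 = -9  ->  a_3 = -3/2
  x^2: 12 a_4 - 6 a_3 = 0  ->  12 a_4 = 6 a_3 = -9  ->  a_4 = -3/4
  x^3: 20 a_5 - 8 a_4 - a_3 = 0  ->  20 a_5 = 8 a_4 + a_3 = -15/2  ->  a_5 = -3/8
Truncated series: y(x) = 3 + x - 2 x^2 - (3/2) x^3 - (3/4) x^4 - (3/8) x^5 + O(x^6).

a_0 = 3; a_1 = 1; a_2 = -2; a_3 = -3/2; a_4 = -3/4; a_5 = -3/8


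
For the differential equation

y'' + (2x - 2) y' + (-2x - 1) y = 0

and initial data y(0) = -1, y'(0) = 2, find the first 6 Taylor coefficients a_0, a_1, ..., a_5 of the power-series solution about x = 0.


Ansatz: y(x) = sum_{n>=0} a_n x^n, so y'(x) = sum_{n>=1} n a_n x^(n-1) and y''(x) = sum_{n>=2} n(n-1) a_n x^(n-2).
Substitute into P(x) y'' + Q(x) y' + R(x) y = 0 with P(x) = 1, Q(x) = 2x - 2, R(x) = -2x - 1, and match powers of x.
Initial conditions: a_0 = -1, a_1 = 2.
Setting the coefficient of each power of x to zero and solving order by order (substituting the coefficients already found):
  x^0: 2 a_2 - 2 a_1 - a_0 = 0  ->  2 a_2 = 2 a_1 + a_0 = 3  ->  a_2 = 3/2
  x^1: 6 a_3 - 4 a_2 + a_1 - 2 a_0 = 0  ->  6 a_3 = 4 a_2 - a_1 + 2 a_0 = 2  ->  a_3 = 1/3
  x^2: 12 a_4 - 6 a_3 + 3 a_2 - 2 a_1 = 0  ->  12 a_4 = 6 a_3 - 3 a_2 + 2 a_1 = 3/2  ->  a_4 = 1/8
  x^3: 20 a_5 - 8 a_4 + 5 a_3 - 2 a_2 = 0  ->  20 a_5 = 8 a_4 - 5 a_3 + 2 a_2 = 7/3  ->  a_5 = 7/60
Truncated series: y(x) = -1 + 2 x + (3/2) x^2 + (1/3) x^3 + (1/8) x^4 + (7/60) x^5 + O(x^6).

a_0 = -1; a_1 = 2; a_2 = 3/2; a_3 = 1/3; a_4 = 1/8; a_5 = 7/60


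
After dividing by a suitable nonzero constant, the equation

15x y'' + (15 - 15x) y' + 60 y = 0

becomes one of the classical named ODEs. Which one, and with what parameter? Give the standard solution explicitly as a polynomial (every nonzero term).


All three coefficients share the factor 15; dividing through by 15 gives  x y'' + (1 - x) y' + 4 y = 0.
This matches the Laguerre equation x y'' + (1 - x) y' + n y = 0 with n = 4; the polynomial solution is L_4(x).
With y = sum_k a_k x^k, matching x^k gives (k+1)k a_{k+1} + (k+1) a_{k+1} - k a_k + n a_k = 0, i.e. (k+1)^2 a_{k+1} = (k - n) a_k = (k - 4) a_k. The right side vanishes at k = 4, so the series terminates at degree 4.
Standard normalization L_n(0) = 1 gives a_0 = 1. Work upward with a_{k+1} = (k - 4) a_k / (k+1)^2:
  a_1 = (0 - 4)(1) / 1^2 = -4/1 = -4
  a_2 = (1 - 4)(-4) / 2^2 = 12/4 = 3
  a_3 = (2 - 4)(3) / 3^2 = -6/9 = -2/3
  a_4 = (3 - 4)(-2/3) / 4^2 = (2/3)/16 = 1/24
Hence L_4(x) = x^4/24 - 2 x^3/3 + 3 x^2 - 4 x + 1.

L_4(x); series = x^4/24 - 2 x^3/3 + 3 x^2 - 4 x + 1


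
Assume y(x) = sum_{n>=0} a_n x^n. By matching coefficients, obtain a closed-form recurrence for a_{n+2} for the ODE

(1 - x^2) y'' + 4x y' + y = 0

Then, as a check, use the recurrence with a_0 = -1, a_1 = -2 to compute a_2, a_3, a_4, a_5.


Substitute y = sum_n a_n x^n.
(1 - 1 x^2) y'' contributes (n+2)(n+1) a_{n+2} - n(n-1) a_n at x^n.
4 x y'(x) contributes 4 n a_n at x^n.
y(x) contributes 1 a_n at x^n.
Matching x^n: (n+2)(n+1) a_{n+2} + (-n(n-1) + 4 n + 1) a_n = 0.
Thus a_{n+2} = (n(n-1) - 4 n - 1) / ((n+1)(n+2)) * a_n.

Check with a_0 = -1, a_1 = -2 (apply the recurrence for n = 0, 1, 2, 3): a_0 = -1, a_1 = -2, a_2 = 1/2, a_3 = 5/3, a_4 = -7/24, a_5 = -7/12.

a_(n+2) = (n(n-1) - 4 n - 1) / ((n+1)(n+2)) * a_n; check: a_0 = -1, a_1 = -2, a_2 = 1/2, a_3 = 5/3, a_4 = -7/24, a_5 = -7/12


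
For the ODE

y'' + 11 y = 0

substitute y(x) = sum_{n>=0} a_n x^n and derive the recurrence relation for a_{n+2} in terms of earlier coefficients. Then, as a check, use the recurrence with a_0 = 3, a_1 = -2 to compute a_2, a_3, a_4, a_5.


Substitute y = sum_n a_n x^n into y'' + (const) y = 0.
y''(x) = sum_{n>=0} (n+2)(n+1) a_{n+2} x^n.
The ODE becomes sum_n [(n+2)(n+1) a_{n+2} + 11 a_n] x^n = 0.
Setting each coefficient to zero gives the recurrence:
  (n+2)(n+1) a_{n+2} + 11 a_n = 0,
  a_{n+2} = -11 / ((n+1)(n+2)) a_n.

Check with a_0 = 3, a_1 = -2 (apply the recurrence for n = 0, 1, 2, 3): a_0 = 3, a_1 = -2, a_2 = -33/2, a_3 = 11/3, a_4 = 121/8, a_5 = -121/60.

a_{n+2} = -11/((n+1)(n+2)) * a_n; check: a_0 = 3, a_1 = -2, a_2 = -33/2, a_3 = 11/3, a_4 = 121/8, a_5 = -121/60


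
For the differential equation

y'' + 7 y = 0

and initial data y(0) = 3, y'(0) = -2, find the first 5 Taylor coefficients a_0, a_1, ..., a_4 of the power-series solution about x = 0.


Ansatz: y(x) = sum_{n>=0} a_n x^n, so y'(x) = sum_{n>=1} n a_n x^(n-1) and y''(x) = sum_{n>=2} n(n-1) a_n x^(n-2).
Substitute into P(x) y'' + Q(x) y' + R(x) y = 0 with P(x) = 1, Q(x) = 0, R(x) = 7, and match powers of x.
Initial conditions: a_0 = 3, a_1 = -2.
Setting the coefficient of each power of x to zero and solving order by order (substituting the coefficients already found):
  x^0: 2 a_2 + 7 a_0 = 0  ->  2 a_2 = -7 a_0 = -21  ->  a_2 = -21/2
  x^1: 6 a_3 + 7 a_1 = 0  ->  6 a_3 = -7 a_1 = 14  ->  a_3 = 7/3
  x^2: 12 a_4 + 7 a_2 = 0  ->  12 a_4 = -7 a_2 = 147/2  ->  a_4 = 49/8
Truncated series: y(x) = 3 - 2 x - (21/2) x^2 + (7/3) x^3 + (49/8) x^4 + O(x^5).

a_0 = 3; a_1 = -2; a_2 = -21/2; a_3 = 7/3; a_4 = 49/8


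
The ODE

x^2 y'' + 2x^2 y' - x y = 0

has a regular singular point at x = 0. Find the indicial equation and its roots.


Divide by x^2 to reach normal form y'' + P_1(x) y' + P_2(x) y = 0 with P_1(x) = 2 and P_2(x) = -1/x.
x = 0 is a singular point because the y-coefficient -1/x has a pole at x = 0.
It is a regular singular point because x P_1(x) = p(x) = 2x and x^2 P_2(x) = q(x) = -x are polynomials, hence analytic at x = 0.
p(0) = 0,  q(0) = 0.
Indicial equation: r(r-1) + p(0) r + q(0) = 0, i.e. r^2 + (p(0) - 1) r + q(0) = 0, i.e. r^2 - 1 r = 0.
Discriminant: (-1)^2 - 4(0) = 1, so r = (1 ± 1)/2.
Solving: r_1 = 1, r_2 = 0.

indicial: r^2 - 1 r = 0; roots r_1 = 1, r_2 = 0


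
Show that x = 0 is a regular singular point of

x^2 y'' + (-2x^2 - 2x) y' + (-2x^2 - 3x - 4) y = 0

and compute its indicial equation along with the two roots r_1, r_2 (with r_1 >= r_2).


Divide by x^2 to reach normal form y'' + P_1(x) y' + P_2(x) y = 0 with P_1(x) = -2 - 2/x and P_2(x) = -2 - 3/x - 4/x^2.
x = 0 is a singular point because the y'-coefficient -2 - 2/x has a pole at x = 0 and the y-coefficient -2 - 3/x - 4/x^2 has a pole at x = 0.
It is a regular singular point because x P_1(x) = p(x) = -2x - 2 and x^2 P_2(x) = q(x) = -2x^2 - 3x - 4 are polynomials, hence analytic at x = 0.
p(0) = -2,  q(0) = -4.
Indicial equation: r(r-1) + p(0) r + q(0) = 0, i.e. r^2 + (p(0) - 1) r + q(0) = 0, i.e. r^2 - 3 r - 4 = 0.
Discriminant: (-3)^2 - 4(-4) = 25, so r = (3 ± 5)/2.
Solving: r_1 = 4, r_2 = -1.

indicial: r^2 - 3 r - 4 = 0; roots r_1 = 4, r_2 = -1


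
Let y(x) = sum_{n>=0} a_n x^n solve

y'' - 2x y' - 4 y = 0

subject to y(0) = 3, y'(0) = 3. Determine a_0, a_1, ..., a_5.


Ansatz: y(x) = sum_{n>=0} a_n x^n, so y'(x) = sum_{n>=1} n a_n x^(n-1) and y''(x) = sum_{n>=2} n(n-1) a_n x^(n-2).
Substitute into P(x) y'' + Q(x) y' + R(x) y = 0 with P(x) = 1, Q(x) = -2x, R(x) = -4, and match powers of x.
Initial conditions: a_0 = 3, a_1 = 3.
Setting the coefficient of each power of x to zero and solving order by order (substituting the coefficients already found):
  x^0: 2 a_2 - 4 a_0 = 0  ->  2 a_2 = 4 a_0 = 12  ->  a_2 = 6
  x^1: 6 a_3 - 6 a_1 = 0  ->  6 a_3 = 6 a_1 = 18  ->  a_3 = 3
  x^2: 12 a_4 - 8 a_2 = 0  ->  12 a_4 = 8 a_2 = 48  ->  a_4 = 4
  x^3: 20 a_5 - 10 a_3 = 0  ->  20 a_5 = 10 a_3 = 30  ->  a_5 = 3/2
Truncated series: y(x) = 3 + 3 x + 6 x^2 + 3 x^3 + 4 x^4 + (3/2) x^5 + O(x^6).

a_0 = 3; a_1 = 3; a_2 = 6; a_3 = 3; a_4 = 4; a_5 = 3/2


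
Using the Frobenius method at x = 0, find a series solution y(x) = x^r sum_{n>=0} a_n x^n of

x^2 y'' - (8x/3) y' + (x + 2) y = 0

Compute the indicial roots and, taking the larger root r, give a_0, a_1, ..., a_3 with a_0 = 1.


Write in Frobenius form y'' + (p(x)/x) y' + (q(x)/x^2) y = 0:
  p(x) = -8/3,  q(x) = x + 2.
Indicial equation: r(r-1) + (-8/3) r + (2) = 0 -> roots r_1 = 3, r_2 = 2/3.
Take r = r_1 = 3. Let y(x) = x^r sum_{n>=0} a_n x^n with a_0 = 1.
Substitute y = x^r sum a_n x^n and match x^{r+n}. The recurrence is
  D(n) a_n + 1 a_{n-1} = 0,  where D(n) = (r+n)(r+n-1) + (-8/3)(r+n) + (2).
  a_n = -1 / D(n) * a_{n-1}.
Since the indicial polynomial factors as (r - r_1)(r - r_2), D(n) = (r_1 + n - r_1)(r_1 + n - r_2) = n(n + 7/3).
Evaluating step by step (a_0 = 1):
  n = 1: D(1) = 1(1 + 7/3) = 10/3; numerator = -1(1) = -1; a_1 = (-1)/(10/3) = -3/10
  n = 2: D(2) = 2(2 + 7/3) = 26/3; numerator = -1(-3/10) = 3/10; a_2 = (3/10)/(26/3) = 9/260
  n = 3: D(3) = 3(3 + 7/3) = 16; numerator = -1(9/260) = -9/260; a_3 = (-9/260)/(16) = -9/4160

r = 3; a_0 = 1; a_1 = -3/10; a_2 = 9/260; a_3 = -9/4160


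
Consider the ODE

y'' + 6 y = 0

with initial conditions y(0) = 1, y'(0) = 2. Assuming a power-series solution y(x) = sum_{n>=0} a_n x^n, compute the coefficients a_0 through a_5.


Ansatz: y(x) = sum_{n>=0} a_n x^n, so y'(x) = sum_{n>=1} n a_n x^(n-1) and y''(x) = sum_{n>=2} n(n-1) a_n x^(n-2).
Substitute into P(x) y'' + Q(x) y' + R(x) y = 0 with P(x) = 1, Q(x) = 0, R(x) = 6, and match powers of x.
Initial conditions: a_0 = 1, a_1 = 2.
Setting the coefficient of each power of x to zero and solving order by order (substituting the coefficients already found):
  x^0: 2 a_2 + 6 a_0 = 0  ->  2 a_2 = -6 a_0 = -6  ->  a_2 = -3
  x^1: 6 a_3 + 6 a_1 = 0  ->  6 a_3 = -6 a_1 = -12  ->  a_3 = -2
  x^2: 12 a_4 + 6 a_2 = 0  ->  12 a_4 = -6 a_2 = 18  ->  a_4 = 3/2
  x^3: 20 a_5 + 6 a_3 = 0  ->  20 a_5 = -6 a_3 = 12  ->  a_5 = 3/5
Truncated series: y(x) = 1 + 2 x - 3 x^2 - 2 x^3 + (3/2) x^4 + (3/5) x^5 + O(x^6).

a_0 = 1; a_1 = 2; a_2 = -3; a_3 = -2; a_4 = 3/2; a_5 = 3/5


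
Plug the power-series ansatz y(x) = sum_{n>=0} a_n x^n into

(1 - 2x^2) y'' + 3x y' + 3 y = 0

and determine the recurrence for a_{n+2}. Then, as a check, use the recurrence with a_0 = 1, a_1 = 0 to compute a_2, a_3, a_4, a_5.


Substitute y = sum_n a_n x^n.
(1 - 2 x^2) y'' contributes (n+2)(n+1) a_{n+2} - 2 n(n-1) a_n at x^n.
3 x y'(x) contributes 3 n a_n at x^n.
3 y(x) contributes 3 a_n at x^n.
Matching x^n: (n+2)(n+1) a_{n+2} + (-2 n(n-1) + 3 n + 3) a_n = 0.
Thus a_{n+2} = (2 n(n-1) - 3 n - 3) / ((n+1)(n+2)) * a_n.

Check with a_0 = 1, a_1 = 0 (apply the recurrence for n = 0, 1, 2, 3): a_0 = 1, a_1 = 0, a_2 = -3/2, a_3 = 0, a_4 = 5/8, a_5 = 0.

a_(n+2) = (2 n(n-1) - 3 n - 3) / ((n+1)(n+2)) * a_n; check: a_0 = 1, a_1 = 0, a_2 = -3/2, a_3 = 0, a_4 = 5/8, a_5 = 0


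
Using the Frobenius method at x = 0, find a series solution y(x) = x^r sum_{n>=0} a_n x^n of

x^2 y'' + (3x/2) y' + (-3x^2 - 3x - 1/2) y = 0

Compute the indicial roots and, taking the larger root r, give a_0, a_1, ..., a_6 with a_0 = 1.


Write in Frobenius form y'' + (p(x)/x) y' + (q(x)/x^2) y = 0:
  p(x) = 3/2,  q(x) = -3x^2 - 3x - 1/2.
Indicial equation: r(r-1) + (3/2) r + (-1/2) = 0 -> roots r_1 = 1/2, r_2 = -1.
Take r = r_1 = 1/2. Let y(x) = x^r sum_{n>=0} a_n x^n with a_0 = 1.
Substitute y = x^r sum a_n x^n and match x^{r+n}. The recurrence is
  D(n) a_n - 3 a_{n-1} - 3 a_{n-2} = 0,  where D(n) = (r+n)(r+n-1) + (3/2)(r+n) + (-1/2).
  a_n = [3 a_{n-1} + 3 a_{n-2}] / D(n).
Since the indicial polynomial factors as (r - r_1)(r - r_2), D(n) = (r_1 + n - r_1)(r_1 + n - r_2) = n(n + 3/2).
Evaluating step by step (a_0 = 1):
  n = 1: D(1) = 1(1 + 3/2) = 5/2; numerator = 3(1) = 3; a_1 = (3)/(5/2) = 6/5
  n = 2: D(2) = 2(2 + 3/2) = 7; numerator = 3(6/5) + 3(1) = 33/5; a_2 = (33/5)/(7) = 33/35
  n = 3: D(3) = 3(3 + 3/2) = 27/2; numerator = 3(33/35) + 3(6/5) = 45/7; a_3 = (45/7)/(27/2) = 10/21
  n = 4: D(4) = 4(4 + 3/2) = 22; numerator = 3(10/21) + 3(33/35) = 149/35; a_4 = (149/35)/(22) = 149/770
  n = 5: D(5) = 5(5 + 3/2) = 65/2; numerator = 3(149/770) + 3(10/21) = 221/110; a_5 = (221/110)/(65/2) = 17/275
  n = 6: D(6) = 6(6 + 3/2) = 45; numerator = 3(17/275) + 3(149/770) = 2949/3850; a_6 = (2949/3850)/(45) = 983/57750

r = 1/2; a_0 = 1; a_1 = 6/5; a_2 = 33/35; a_3 = 10/21; a_4 = 149/770; a_5 = 17/275; a_6 = 983/57750


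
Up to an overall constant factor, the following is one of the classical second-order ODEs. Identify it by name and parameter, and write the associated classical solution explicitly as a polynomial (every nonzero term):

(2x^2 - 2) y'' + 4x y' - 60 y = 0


All three coefficients share the factor -2; dividing through by -2 gives  (1 - x^2) y'' - 2x y' + 30 y = 0.
This matches the Legendre equation (1 - x^2) y'' - 2x y' + n(n+1) y = 0 (note the -2x y' term) with n(n+1) = 30, so n = 5; the polynomial solution is P_5(x).
With y = sum_k a_k x^k, matching x^k gives (k+2)(k+1) a_{k+2} = [k(k+1) - n(n+1)] a_k = (k - 5)(k + 6) a_k. The right side vanishes at k = 5, so the series with the parity of 5 terminates at degree 5.
Standard normalization (P_n(1) = 1): leading coefficient (2n)!/(2^n (n!)^2) = 3628800/(32*14400) = 63/8, so a_5 = 63/8. Work downward with a_k = (k+1)(k+2) a_{k+2} / ((k - 5)(k + 6)):
  a_3 = (4)(5)(63/8) / ((3 - 5)(3 + 6)) = (315/2)/(-18) = -35/4
  a_1 = (2)(3)(-35/4) / ((1 - 5)(1 + 6)) = (-105/2)/(-28) = 15/8
Hence P_5(x) = 63 x^5/8 - 35 x^3/4 + 15 x/8.

P_5(x); series = 63 x^5/8 - 35 x^3/4 + 15 x/8


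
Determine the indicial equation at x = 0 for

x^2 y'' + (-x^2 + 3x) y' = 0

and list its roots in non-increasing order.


Divide by x^2 to reach normal form y'' + P_1(x) y' + P_2(x) y = 0 with P_1(x) = -1 + 3/x and P_2(x) = 0.
x = 0 is a singular point because the y'-coefficient -1 + 3/x has a pole at x = 0.
It is a regular singular point because x P_1(x) = p(x) = 3 - x and x^2 P_2(x) = q(x) = 0 are polynomials, hence analytic at x = 0.
p(0) = 3,  q(0) = 0.
Indicial equation: r(r-1) + p(0) r + q(0) = 0, i.e. r^2 + (p(0) - 1) r + q(0) = 0, i.e. r^2 + 2 r = 0.
Discriminant: (2)^2 - 4(0) = 4, so r = (-2 ± 2)/2.
Solving: r_1 = 0, r_2 = -2.

indicial: r^2 + 2 r = 0; roots r_1 = 0, r_2 = -2


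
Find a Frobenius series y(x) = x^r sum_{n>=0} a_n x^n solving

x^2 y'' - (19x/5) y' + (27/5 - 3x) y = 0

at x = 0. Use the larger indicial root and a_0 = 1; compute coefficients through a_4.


Write in Frobenius form y'' + (p(x)/x) y' + (q(x)/x^2) y = 0:
  p(x) = -19/5,  q(x) = 27/5 - 3x.
Indicial equation: r(r-1) + (-19/5) r + (27/5) = 0 -> roots r_1 = 3, r_2 = 9/5.
Take r = r_1 = 3. Let y(x) = x^r sum_{n>=0} a_n x^n with a_0 = 1.
Substitute y = x^r sum a_n x^n and match x^{r+n}. The recurrence is
  D(n) a_n - 3 a_{n-1} = 0,  where D(n) = (r+n)(r+n-1) + (-19/5)(r+n) + (27/5).
  a_n = 3 / D(n) * a_{n-1}.
Since the indicial polynomial factors as (r - r_1)(r - r_2), D(n) = (r_1 + n - r_1)(r_1 + n - r_2) = n(n + 6/5).
Evaluating step by step (a_0 = 1):
  n = 1: D(1) = 1(1 + 6/5) = 11/5; numerator = 3(1) = 3; a_1 = (3)/(11/5) = 15/11
  n = 2: D(2) = 2(2 + 6/5) = 32/5; numerator = 3(15/11) = 45/11; a_2 = (45/11)/(32/5) = 225/352
  n = 3: D(3) = 3(3 + 6/5) = 63/5; numerator = 3(225/352) = 675/352; a_3 = (675/352)/(63/5) = 375/2464
  n = 4: D(4) = 4(4 + 6/5) = 104/5; numerator = 3(375/2464) = 1125/2464; a_4 = (1125/2464)/(104/5) = 5625/256256

r = 3; a_0 = 1; a_1 = 15/11; a_2 = 225/352; a_3 = 375/2464; a_4 = 5625/256256


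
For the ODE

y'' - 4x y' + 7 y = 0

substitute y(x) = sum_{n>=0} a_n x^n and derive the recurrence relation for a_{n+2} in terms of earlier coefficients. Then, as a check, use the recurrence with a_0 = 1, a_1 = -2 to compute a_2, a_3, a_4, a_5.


Substitute y = sum_n a_n x^n.
y''(x) has coefficient (n+2)(n+1) a_{n+2} at x^n;
-4 x y'(x) has coefficient -4 n a_n at x^n (shift);
7 y(x) has coefficient 7 a_n at x^n.
Matching x^n: (n+2)(n+1) a_{n+2} + (-4n + 7) a_n = 0.
Thus a_{n+2} = (4n - 7) / ((n+1)(n+2)) * a_n.

Check with a_0 = 1, a_1 = -2 (apply the recurrence for n = 0, 1, 2, 3): a_0 = 1, a_1 = -2, a_2 = -7/2, a_3 = 1, a_4 = -7/24, a_5 = 1/4.

a_(n+2) = (4n - 7) / ((n+1)(n+2)) * a_n; check: a_0 = 1, a_1 = -2, a_2 = -7/2, a_3 = 1, a_4 = -7/24, a_5 = 1/4


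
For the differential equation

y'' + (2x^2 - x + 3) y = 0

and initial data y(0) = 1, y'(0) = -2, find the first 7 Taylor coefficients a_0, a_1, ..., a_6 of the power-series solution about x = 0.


Ansatz: y(x) = sum_{n>=0} a_n x^n, so y'(x) = sum_{n>=1} n a_n x^(n-1) and y''(x) = sum_{n>=2} n(n-1) a_n x^(n-2).
Substitute into P(x) y'' + Q(x) y' + R(x) y = 0 with P(x) = 1, Q(x) = 0, R(x) = 2x^2 - x + 3, and match powers of x.
Initial conditions: a_0 = 1, a_1 = -2.
Setting the coefficient of each power of x to zero and solving order by order (substituting the coefficients already found):
  x^0: 2 a_2 + 3 a_0 = 0  ->  2 a_2 = -3 a_0 = -3  ->  a_2 = -3/2
  x^1: 6 a_3 + 3 a_1 - a_0 = 0  ->  6 a_3 = -3 a_1 + a_0 = 7  ->  a_3 = 7/6
  x^2: 12 a_4 + 3 a_2 - a_1 + 2 a_0 = 0  ->  12 a_4 = -3 a_2 + a_1 - 2 a_0 = 1/2  ->  a_4 = 1/24
  x^3: 20 a_5 + 3 a_3 - a_2 + 2 a_1 = 0  ->  20 a_5 = -3 a_3 + a_2 - 2 a_1 = -1  ->  a_5 = -1/20
  x^4: 30 a_6 + 3 a_4 - a_3 + 2 a_2 = 0  ->  30 a_6 = -3 a_4 + a_3 - 2 a_2 = 97/24  ->  a_6 = 97/720
Truncated series: y(x) = 1 - 2 x - (3/2) x^2 + (7/6) x^3 + (1/24) x^4 - (1/20) x^5 + (97/720) x^6 + O(x^7).

a_0 = 1; a_1 = -2; a_2 = -3/2; a_3 = 7/6; a_4 = 1/24; a_5 = -1/20; a_6 = 97/720


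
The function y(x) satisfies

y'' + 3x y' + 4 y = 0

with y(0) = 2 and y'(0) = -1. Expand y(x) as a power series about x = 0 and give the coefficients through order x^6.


Ansatz: y(x) = sum_{n>=0} a_n x^n, so y'(x) = sum_{n>=1} n a_n x^(n-1) and y''(x) = sum_{n>=2} n(n-1) a_n x^(n-2).
Substitute into P(x) y'' + Q(x) y' + R(x) y = 0 with P(x) = 1, Q(x) = 3x, R(x) = 4, and match powers of x.
Initial conditions: a_0 = 2, a_1 = -1.
Setting the coefficient of each power of x to zero and solving order by order (substituting the coefficients already found):
  x^0: 2 a_2 + 4 a_0 = 0  ->  2 a_2 = -4 a_0 = -8  ->  a_2 = -4
  x^1: 6 a_3 + 7 a_1 = 0  ->  6 a_3 = -7 a_1 = 7  ->  a_3 = 7/6
  x^2: 12 a_4 + 10 a_2 = 0  ->  12 a_4 = -10 a_2 = 40  ->  a_4 = 10/3
  x^3: 20 a_5 + 13 a_3 = 0  ->  20 a_5 = -13 a_3 = -91/6  ->  a_5 = -91/120
  x^4: 30 a_6 + 16 a_4 = 0  ->  30 a_6 = -16 a_4 = -160/3  ->  a_6 = -16/9
Truncated series: y(x) = 2 - x - 4 x^2 + (7/6) x^3 + (10/3) x^4 - (91/120) x^5 - (16/9) x^6 + O(x^7).

a_0 = 2; a_1 = -1; a_2 = -4; a_3 = 7/6; a_4 = 10/3; a_5 = -91/120; a_6 = -16/9


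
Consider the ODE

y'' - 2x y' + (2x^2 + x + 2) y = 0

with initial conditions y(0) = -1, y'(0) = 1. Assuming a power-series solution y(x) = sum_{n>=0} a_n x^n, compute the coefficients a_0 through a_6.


Ansatz: y(x) = sum_{n>=0} a_n x^n, so y'(x) = sum_{n>=1} n a_n x^(n-1) and y''(x) = sum_{n>=2} n(n-1) a_n x^(n-2).
Substitute into P(x) y'' + Q(x) y' + R(x) y = 0 with P(x) = 1, Q(x) = -2x, R(x) = 2x^2 + x + 2, and match powers of x.
Initial conditions: a_0 = -1, a_1 = 1.
Setting the coefficient of each power of x to zero and solving order by order (substituting the coefficients already found):
  x^0: 2 a_2 + 2 a_0 = 0  ->  2 a_2 = -2 a_0 = 2  ->  a_2 = 1
  x^1: 6 a_3 + a_0 = 0  ->  6 a_3 = -a_0 = 1  ->  a_3 = 1/6
  x^2: 12 a_4 - 2 a_2 + a_1 + 2 a_0 = 0  ->  12 a_4 = 2 a_2 - a_1 - 2 a_0 = 3  ->  a_4 = 1/4
  x^3: 20 a_5 - 4 a_3 + a_2 + 2 a_1 = 0  ->  20 a_5 = 4 a_3 - a_2 - 2 a_1 = -7/3  ->  a_5 = -7/60
  x^4: 30 a_6 - 6 a_4 + a_3 + 2 a_2 = 0  ->  30 a_6 = 6 a_4 - a_3 - 2 a_2 = -2/3  ->  a_6 = -1/45
Truncated series: y(x) = -1 + x + x^2 + (1/6) x^3 + (1/4) x^4 - (7/60) x^5 - (1/45) x^6 + O(x^7).

a_0 = -1; a_1 = 1; a_2 = 1; a_3 = 1/6; a_4 = 1/4; a_5 = -7/60; a_6 = -1/45


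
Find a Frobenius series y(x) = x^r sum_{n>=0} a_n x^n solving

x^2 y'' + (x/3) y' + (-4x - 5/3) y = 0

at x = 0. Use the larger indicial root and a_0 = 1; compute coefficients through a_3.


Write in Frobenius form y'' + (p(x)/x) y' + (q(x)/x^2) y = 0:
  p(x) = 1/3,  q(x) = -4x - 5/3.
Indicial equation: r(r-1) + (1/3) r + (-5/3) = 0 -> roots r_1 = 5/3, r_2 = -1.
Take r = r_1 = 5/3. Let y(x) = x^r sum_{n>=0} a_n x^n with a_0 = 1.
Substitute y = x^r sum a_n x^n and match x^{r+n}. The recurrence is
  D(n) a_n - 4 a_{n-1} = 0,  where D(n) = (r+n)(r+n-1) + (1/3)(r+n) + (-5/3).
  a_n = 4 / D(n) * a_{n-1}.
Since the indicial polynomial factors as (r - r_1)(r - r_2), D(n) = (r_1 + n - r_1)(r_1 + n - r_2) = n(n + 8/3).
Evaluating step by step (a_0 = 1):
  n = 1: D(1) = 1(1 + 8/3) = 11/3; numerator = 4(1) = 4; a_1 = (4)/(11/3) = 12/11
  n = 2: D(2) = 2(2 + 8/3) = 28/3; numerator = 4(12/11) = 48/11; a_2 = (48/11)/(28/3) = 36/77
  n = 3: D(3) = 3(3 + 8/3) = 17; numerator = 4(36/77) = 144/77; a_3 = (144/77)/(17) = 144/1309

r = 5/3; a_0 = 1; a_1 = 12/11; a_2 = 36/77; a_3 = 144/1309


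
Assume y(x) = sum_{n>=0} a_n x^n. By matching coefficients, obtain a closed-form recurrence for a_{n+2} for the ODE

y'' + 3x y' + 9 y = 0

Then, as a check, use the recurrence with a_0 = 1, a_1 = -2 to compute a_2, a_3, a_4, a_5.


Substitute y = sum_n a_n x^n.
y''(x) has coefficient (n+2)(n+1) a_{n+2} at x^n;
3 x y'(x) has coefficient 3 n a_n at x^n (shift);
9 y(x) has coefficient 9 a_n at x^n.
Matching x^n: (n+2)(n+1) a_{n+2} + (3n + 9) a_n = 0.
Thus a_{n+2} = (-3n - 9) / ((n+1)(n+2)) * a_n.

Check with a_0 = 1, a_1 = -2 (apply the recurrence for n = 0, 1, 2, 3): a_0 = 1, a_1 = -2, a_2 = -9/2, a_3 = 4, a_4 = 45/8, a_5 = -18/5.

a_(n+2) = (-3n - 9) / ((n+1)(n+2)) * a_n; check: a_0 = 1, a_1 = -2, a_2 = -9/2, a_3 = 4, a_4 = 45/8, a_5 = -18/5


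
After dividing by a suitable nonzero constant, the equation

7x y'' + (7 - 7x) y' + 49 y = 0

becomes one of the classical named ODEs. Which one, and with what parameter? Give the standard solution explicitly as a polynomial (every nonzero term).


All three coefficients share the factor 7; dividing through by 7 gives  x y'' + (1 - x) y' + 7 y = 0.
This matches the Laguerre equation x y'' + (1 - x) y' + n y = 0 with n = 7; the polynomial solution is L_7(x).
With y = sum_k a_k x^k, matching x^k gives (k+1)k a_{k+1} + (k+1) a_{k+1} - k a_k + n a_k = 0, i.e. (k+1)^2 a_{k+1} = (k - n) a_k = (k - 7) a_k. The right side vanishes at k = 7, so the series terminates at degree 7.
Standard normalization L_n(0) = 1 gives a_0 = 1. Work upward with a_{k+1} = (k - 7) a_k / (k+1)^2:
  a_1 = (0 - 7)(1) / 1^2 = -7/1 = -7
  a_2 = (1 - 7)(-7) / 2^2 = 42/4 = 21/2
  a_3 = (2 - 7)(21/2) / 3^2 = (-105/2)/9 = -35/6
  a_4 = (3 - 7)(-35/6) / 4^2 = (70/3)/16 = 35/24
  a_5 = (4 - 7)(35/24) / 5^2 = (-35/8)/25 = -7/40
  a_6 = (5 - 7)(-7/40) / 6^2 = (7/20)/36 = 7/720
  a_7 = (6 - 7)(7/720) / 7^2 = (-7/720)/49 = -1/5040
Hence L_7(x) = -x^7/5040 + 7 x^6/720 - 7 x^5/40 + 35 x^4/24 - 35 x^3/6 + 21 x^2/2 - 7 x + 1.

L_7(x); series = -x^7/5040 + 7 x^6/720 - 7 x^5/40 + 35 x^4/24 - 35 x^3/6 + 21 x^2/2 - 7 x + 1


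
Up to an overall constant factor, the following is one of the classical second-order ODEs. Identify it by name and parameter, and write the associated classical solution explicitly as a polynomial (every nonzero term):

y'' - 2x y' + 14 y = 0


The equation is already in a standard form:  y'' - 2x y' + 14 y = 0.
This matches the Hermite equation y'' - 2x y' + 2n y = 0 with 2n = 14, so n = 7; the polynomial solution is H_7(x).
With y = sum_k a_k x^k, matching x^k gives (k+2)(k+1) a_{k+2} = 2(k - n) a_k = 2(k - 7) a_k. The right side vanishes at k = 7, so the series with the parity of 7 terminates at degree 7.
Standard normalization: leading coefficient of H_n is 2^n, so a_7 = 2^7 = 128. Work downward with a_k = (k+1)(k+2) a_{k+2} / (2(k - n)):
  a_5 = (6)(7)(128) / (2(5 - 7)) = 5376/(-4) = -1344
  a_3 = (4)(5)(-1344) / (2(3 - 7)) = -26880/(-8) = 3360
  a_1 = (2)(3)(3360) / (2(1 - 7)) = 20160/(-12) = -1680
Hence H_7(x) = 128 x^7 - 1344 x^5 + 3360 x^3 - 1680 x.

H_7(x); series = 128 x^7 - 1344 x^5 + 3360 x^3 - 1680 x


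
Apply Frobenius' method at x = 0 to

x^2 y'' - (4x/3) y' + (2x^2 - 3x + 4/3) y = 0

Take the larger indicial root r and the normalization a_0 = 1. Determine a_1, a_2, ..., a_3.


Write in Frobenius form y'' + (p(x)/x) y' + (q(x)/x^2) y = 0:
  p(x) = -4/3,  q(x) = 2x^2 - 3x + 4/3.
Indicial equation: r(r-1) + (-4/3) r + (4/3) = 0 -> roots r_1 = 4/3, r_2 = 1.
Take r = r_1 = 4/3. Let y(x) = x^r sum_{n>=0} a_n x^n with a_0 = 1.
Substitute y = x^r sum a_n x^n and match x^{r+n}. The recurrence is
  D(n) a_n - 3 a_{n-1} + 2 a_{n-2} = 0,  where D(n) = (r+n)(r+n-1) + (-4/3)(r+n) + (4/3).
  a_n = [3 a_{n-1} - 2 a_{n-2}] / D(n).
Since the indicial polynomial factors as (r - r_1)(r - r_2), D(n) = (r_1 + n - r_1)(r_1 + n - r_2) = n(n + 1/3).
Evaluating step by step (a_0 = 1):
  n = 1: D(1) = 1(1 + 1/3) = 4/3; numerator = 3(1) = 3; a_1 = (3)/(4/3) = 9/4
  n = 2: D(2) = 2(2 + 1/3) = 14/3; numerator = 3(9/4) - 2(1) = 19/4; a_2 = (19/4)/(14/3) = 57/56
  n = 3: D(3) = 3(3 + 1/3) = 10; numerator = 3(57/56) - 2(9/4) = -81/56; a_3 = (-81/56)/(10) = -81/560

r = 4/3; a_0 = 1; a_1 = 9/4; a_2 = 57/56; a_3 = -81/560


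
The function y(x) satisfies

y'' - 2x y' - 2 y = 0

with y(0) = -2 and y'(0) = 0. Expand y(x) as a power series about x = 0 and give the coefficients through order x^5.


Ansatz: y(x) = sum_{n>=0} a_n x^n, so y'(x) = sum_{n>=1} n a_n x^(n-1) and y''(x) = sum_{n>=2} n(n-1) a_n x^(n-2).
Substitute into P(x) y'' + Q(x) y' + R(x) y = 0 with P(x) = 1, Q(x) = -2x, R(x) = -2, and match powers of x.
Initial conditions: a_0 = -2, a_1 = 0.
Setting the coefficient of each power of x to zero and solving order by order (substituting the coefficients already found):
  x^0: 2 a_2 - 2 a_0 = 0  ->  2 a_2 = 2 a_0 = -4  ->  a_2 = -2
  x^1: 6 a_3 - 4 a_1 = 0  ->  6 a_3 = 4 a_1 = 0  ->  a_3 = 0
  x^2: 12 a_4 - 6 a_2 = 0  ->  12 a_4 = 6 a_2 = -12  ->  a_4 = -1
  x^3: 20 a_5 - 8 a_3 = 0  ->  20 a_5 = 8 a_3 = 0  ->  a_5 = 0
Truncated series: y(x) = -2 - 2 x^2 - x^4 + O(x^6).

a_0 = -2; a_1 = 0; a_2 = -2; a_3 = 0; a_4 = -1; a_5 = 0


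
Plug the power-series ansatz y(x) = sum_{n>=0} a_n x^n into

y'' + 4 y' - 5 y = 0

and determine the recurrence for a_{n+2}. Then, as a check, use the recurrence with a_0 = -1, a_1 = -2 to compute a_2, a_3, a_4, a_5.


Substitute y = sum_n a_n x^n.
y''(x) has coefficient (n+2)(n+1) a_{n+2} at x^n;
4 y'(x) has coefficient 4 (n+1) a_{n+1} at x^n;
-5 y(x) has coefficient -5 a_n at x^n.
Matching x^n: (n+2)(n+1) a_{n+2} + 4 (n+1) a_{n+1} - 5 a_n = 0.
Thus a_{n+2} = [-4 (n+1) a_{n+1} + 5 a_n] / ((n+1)(n+2)).

Check with a_0 = -1, a_1 = -2 (apply the recurrence for n = 0, 1, 2, 3): a_0 = -1, a_1 = -2, a_2 = 3/2, a_3 = -11/3, a_4 = 103/24, a_5 = -87/20.

a_(n+2) = [-4 (n+1) a_(n+1) + 5 a_n] / ((n+1)(n+2)); check: a_0 = -1, a_1 = -2, a_2 = 3/2, a_3 = -11/3, a_4 = 103/24, a_5 = -87/20


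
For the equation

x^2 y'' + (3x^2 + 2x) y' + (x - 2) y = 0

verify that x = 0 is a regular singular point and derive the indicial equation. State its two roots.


Divide by x^2 to reach normal form y'' + P_1(x) y' + P_2(x) y = 0 with P_1(x) = 3 + 2/x and P_2(x) = 1/x - 2/x^2.
x = 0 is a singular point because the y'-coefficient 3 + 2/x has a pole at x = 0 and the y-coefficient 1/x - 2/x^2 has a pole at x = 0.
It is a regular singular point because x P_1(x) = p(x) = 3x + 2 and x^2 P_2(x) = q(x) = x - 2 are polynomials, hence analytic at x = 0.
p(0) = 2,  q(0) = -2.
Indicial equation: r(r-1) + p(0) r + q(0) = 0, i.e. r^2 + (p(0) - 1) r + q(0) = 0, i.e. r^2 + 1 r - 2 = 0.
Discriminant: (1)^2 - 4(-2) = 9, so r = (-1 ± 3)/2.
Solving: r_1 = 1, r_2 = -2.

indicial: r^2 + 1 r - 2 = 0; roots r_1 = 1, r_2 = -2


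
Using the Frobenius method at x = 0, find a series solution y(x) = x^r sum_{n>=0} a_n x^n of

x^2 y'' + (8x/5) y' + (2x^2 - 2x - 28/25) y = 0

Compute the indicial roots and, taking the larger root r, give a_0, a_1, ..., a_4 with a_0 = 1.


Write in Frobenius form y'' + (p(x)/x) y' + (q(x)/x^2) y = 0:
  p(x) = 8/5,  q(x) = 2x^2 - 2x - 28/25.
Indicial equation: r(r-1) + (8/5) r + (-28/25) = 0 -> roots r_1 = 4/5, r_2 = -7/5.
Take r = r_1 = 4/5. Let y(x) = x^r sum_{n>=0} a_n x^n with a_0 = 1.
Substitute y = x^r sum a_n x^n and match x^{r+n}. The recurrence is
  D(n) a_n - 2 a_{n-1} + 2 a_{n-2} = 0,  where D(n) = (r+n)(r+n-1) + (8/5)(r+n) + (-28/25).
  a_n = [2 a_{n-1} - 2 a_{n-2}] / D(n).
Since the indicial polynomial factors as (r - r_1)(r - r_2), D(n) = (r_1 + n - r_1)(r_1 + n - r_2) = n(n + 11/5).
Evaluating step by step (a_0 = 1):
  n = 1: D(1) = 1(1 + 11/5) = 16/5; numerator = 2(1) = 2; a_1 = (2)/(16/5) = 5/8
  n = 2: D(2) = 2(2 + 11/5) = 42/5; numerator = 2(5/8) - 2(1) = -3/4; a_2 = (-3/4)/(42/5) = -5/56
  n = 3: D(3) = 3(3 + 11/5) = 78/5; numerator = 2(-5/56) - 2(5/8) = -10/7; a_3 = (-10/7)/(78/5) = -25/273
  n = 4: D(4) = 4(4 + 11/5) = 124/5; numerator = 2(-25/273) - 2(-5/56) = -5/1092; a_4 = (-5/1092)/(124/5) = -25/135408

r = 4/5; a_0 = 1; a_1 = 5/8; a_2 = -5/56; a_3 = -25/273; a_4 = -25/135408


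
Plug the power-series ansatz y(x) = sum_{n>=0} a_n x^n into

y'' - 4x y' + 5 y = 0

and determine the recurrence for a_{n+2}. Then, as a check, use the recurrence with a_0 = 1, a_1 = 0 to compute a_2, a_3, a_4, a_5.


Substitute y = sum_n a_n x^n.
y''(x) has coefficient (n+2)(n+1) a_{n+2} at x^n;
-4 x y'(x) has coefficient -4 n a_n at x^n (shift);
5 y(x) has coefficient 5 a_n at x^n.
Matching x^n: (n+2)(n+1) a_{n+2} + (-4n + 5) a_n = 0.
Thus a_{n+2} = (4n - 5) / ((n+1)(n+2)) * a_n.

Check with a_0 = 1, a_1 = 0 (apply the recurrence for n = 0, 1, 2, 3): a_0 = 1, a_1 = 0, a_2 = -5/2, a_3 = 0, a_4 = -5/8, a_5 = 0.

a_(n+2) = (4n - 5) / ((n+1)(n+2)) * a_n; check: a_0 = 1, a_1 = 0, a_2 = -5/2, a_3 = 0, a_4 = -5/8, a_5 = 0


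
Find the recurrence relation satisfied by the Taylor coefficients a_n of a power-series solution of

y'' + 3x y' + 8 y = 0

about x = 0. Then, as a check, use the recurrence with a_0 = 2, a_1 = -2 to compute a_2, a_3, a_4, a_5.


Substitute y = sum_n a_n x^n.
y''(x) has coefficient (n+2)(n+1) a_{n+2} at x^n;
3 x y'(x) has coefficient 3 n a_n at x^n (shift);
8 y(x) has coefficient 8 a_n at x^n.
Matching x^n: (n+2)(n+1) a_{n+2} + (3n + 8) a_n = 0.
Thus a_{n+2} = (-3n - 8) / ((n+1)(n+2)) * a_n.

Check with a_0 = 2, a_1 = -2 (apply the recurrence for n = 0, 1, 2, 3): a_0 = 2, a_1 = -2, a_2 = -8, a_3 = 11/3, a_4 = 28/3, a_5 = -187/60.

a_(n+2) = (-3n - 8) / ((n+1)(n+2)) * a_n; check: a_0 = 2, a_1 = -2, a_2 = -8, a_3 = 11/3, a_4 = 28/3, a_5 = -187/60


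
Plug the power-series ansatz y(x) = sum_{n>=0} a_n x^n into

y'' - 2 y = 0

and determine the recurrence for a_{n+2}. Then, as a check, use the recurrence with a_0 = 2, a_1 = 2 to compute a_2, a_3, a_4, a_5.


Substitute y = sum_n a_n x^n into y'' + (const) y = 0.
y''(x) = sum_{n>=0} (n+2)(n+1) a_{n+2} x^n.
The ODE becomes sum_n [(n+2)(n+1) a_{n+2} - 2 a_n] x^n = 0.
Setting each coefficient to zero gives the recurrence:
  (n+2)(n+1) a_{n+2} - 2 a_n = 0,
  a_{n+2} = 2 / ((n+1)(n+2)) a_n.

Check with a_0 = 2, a_1 = 2 (apply the recurrence for n = 0, 1, 2, 3): a_0 = 2, a_1 = 2, a_2 = 2, a_3 = 2/3, a_4 = 1/3, a_5 = 1/15.

a_{n+2} = 2/((n+1)(n+2)) * a_n; check: a_0 = 2, a_1 = 2, a_2 = 2, a_3 = 2/3, a_4 = 1/3, a_5 = 1/15


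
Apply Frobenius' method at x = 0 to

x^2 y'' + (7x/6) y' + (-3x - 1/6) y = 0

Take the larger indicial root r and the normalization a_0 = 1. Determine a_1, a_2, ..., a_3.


Write in Frobenius form y'' + (p(x)/x) y' + (q(x)/x^2) y = 0:
  p(x) = 7/6,  q(x) = -3x - 1/6.
Indicial equation: r(r-1) + (7/6) r + (-1/6) = 0 -> roots r_1 = 1/3, r_2 = -1/2.
Take r = r_1 = 1/3. Let y(x) = x^r sum_{n>=0} a_n x^n with a_0 = 1.
Substitute y = x^r sum a_n x^n and match x^{r+n}. The recurrence is
  D(n) a_n - 3 a_{n-1} = 0,  where D(n) = (r+n)(r+n-1) + (7/6)(r+n) + (-1/6).
  a_n = 3 / D(n) * a_{n-1}.
Since the indicial polynomial factors as (r - r_1)(r - r_2), D(n) = (r_1 + n - r_1)(r_1 + n - r_2) = n(n + 5/6).
Evaluating step by step (a_0 = 1):
  n = 1: D(1) = 1(1 + 5/6) = 11/6; numerator = 3(1) = 3; a_1 = (3)/(11/6) = 18/11
  n = 2: D(2) = 2(2 + 5/6) = 17/3; numerator = 3(18/11) = 54/11; a_2 = (54/11)/(17/3) = 162/187
  n = 3: D(3) = 3(3 + 5/6) = 23/2; numerator = 3(162/187) = 486/187; a_3 = (486/187)/(23/2) = 972/4301

r = 1/3; a_0 = 1; a_1 = 18/11; a_2 = 162/187; a_3 = 972/4301


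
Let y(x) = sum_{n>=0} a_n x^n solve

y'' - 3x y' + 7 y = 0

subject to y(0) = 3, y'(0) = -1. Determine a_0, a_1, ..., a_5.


Ansatz: y(x) = sum_{n>=0} a_n x^n, so y'(x) = sum_{n>=1} n a_n x^(n-1) and y''(x) = sum_{n>=2} n(n-1) a_n x^(n-2).
Substitute into P(x) y'' + Q(x) y' + R(x) y = 0 with P(x) = 1, Q(x) = -3x, R(x) = 7, and match powers of x.
Initial conditions: a_0 = 3, a_1 = -1.
Setting the coefficient of each power of x to zero and solving order by order (substituting the coefficients already found):
  x^0: 2 a_2 + 7 a_0 = 0  ->  2 a_2 = -7 a_0 = -21  ->  a_2 = -21/2
  x^1: 6 a_3 + 4 a_1 = 0  ->  6 a_3 = -4 a_1 = 4  ->  a_3 = 2/3
  x^2: 12 a_4 + a_2 = 0  ->  12 a_4 = -a_2 = 21/2  ->  a_4 = 7/8
  x^3: 20 a_5 - 2 a_3 = 0  ->  20 a_5 = 2 a_3 = 4/3  ->  a_5 = 1/15
Truncated series: y(x) = 3 - x - (21/2) x^2 + (2/3) x^3 + (7/8) x^4 + (1/15) x^5 + O(x^6).

a_0 = 3; a_1 = -1; a_2 = -21/2; a_3 = 2/3; a_4 = 7/8; a_5 = 1/15


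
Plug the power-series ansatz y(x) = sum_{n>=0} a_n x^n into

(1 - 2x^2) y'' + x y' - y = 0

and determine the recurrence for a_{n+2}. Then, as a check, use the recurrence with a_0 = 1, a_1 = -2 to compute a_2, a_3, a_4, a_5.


Substitute y = sum_n a_n x^n.
(1 - 2 x^2) y'' contributes (n+2)(n+1) a_{n+2} - 2 n(n-1) a_n at x^n.
x y'(x) contributes n a_n at x^n.
-y(x) contributes -1 a_n at x^n.
Matching x^n: (n+2)(n+1) a_{n+2} + (-2 n(n-1) + n - 1) a_n = 0.
Thus a_{n+2} = (2 n(n-1) - n + 1) / ((n+1)(n+2)) * a_n.

Check with a_0 = 1, a_1 = -2 (apply the recurrence for n = 0, 1, 2, 3): a_0 = 1, a_1 = -2, a_2 = 1/2, a_3 = 0, a_4 = 1/8, a_5 = 0.

a_(n+2) = (2 n(n-1) - n + 1) / ((n+1)(n+2)) * a_n; check: a_0 = 1, a_1 = -2, a_2 = 1/2, a_3 = 0, a_4 = 1/8, a_5 = 0


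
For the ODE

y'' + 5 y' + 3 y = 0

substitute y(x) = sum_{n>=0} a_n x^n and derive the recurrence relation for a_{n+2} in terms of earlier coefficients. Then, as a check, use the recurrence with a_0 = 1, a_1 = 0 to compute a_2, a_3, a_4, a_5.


Substitute y = sum_n a_n x^n.
y''(x) has coefficient (n+2)(n+1) a_{n+2} at x^n;
5 y'(x) has coefficient 5 (n+1) a_{n+1} at x^n;
3 y(x) has coefficient 3 a_n at x^n.
Matching x^n: (n+2)(n+1) a_{n+2} + 5 (n+1) a_{n+1} + 3 a_n = 0.
Thus a_{n+2} = [-5 (n+1) a_{n+1} - 3 a_n] / ((n+1)(n+2)).

Check with a_0 = 1, a_1 = 0 (apply the recurrence for n = 0, 1, 2, 3): a_0 = 1, a_1 = 0, a_2 = -3/2, a_3 = 5/2, a_4 = -11/4, a_5 = 19/8.

a_(n+2) = [-5 (n+1) a_(n+1) - 3 a_n] / ((n+1)(n+2)); check: a_0 = 1, a_1 = 0, a_2 = -3/2, a_3 = 5/2, a_4 = -11/4, a_5 = 19/8


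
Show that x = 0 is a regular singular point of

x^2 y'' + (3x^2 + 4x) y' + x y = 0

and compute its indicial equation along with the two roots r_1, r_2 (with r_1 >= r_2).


Divide by x^2 to reach normal form y'' + P_1(x) y' + P_2(x) y = 0 with P_1(x) = 3 + 4/x and P_2(x) = 1/x.
x = 0 is a singular point because the y'-coefficient 3 + 4/x has a pole at x = 0 and the y-coefficient 1/x has a pole at x = 0.
It is a regular singular point because x P_1(x) = p(x) = 3x + 4 and x^2 P_2(x) = q(x) = x are polynomials, hence analytic at x = 0.
p(0) = 4,  q(0) = 0.
Indicial equation: r(r-1) + p(0) r + q(0) = 0, i.e. r^2 + (p(0) - 1) r + q(0) = 0, i.e. r^2 + 3 r = 0.
Discriminant: (3)^2 - 4(0) = 9, so r = (-3 ± 3)/2.
Solving: r_1 = 0, r_2 = -3.

indicial: r^2 + 3 r = 0; roots r_1 = 0, r_2 = -3
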